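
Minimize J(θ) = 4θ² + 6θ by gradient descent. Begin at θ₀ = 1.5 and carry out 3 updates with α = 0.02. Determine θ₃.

J′(θ) = 8θ + 6
θ₁ = 1.5 − 0.02·18 = 1.14
θ₂ = 1.14 − 0.02·15.12 = 0.8376
θ₃ = 0.8376 − 0.02·12.7008 = 0.583584

0.583584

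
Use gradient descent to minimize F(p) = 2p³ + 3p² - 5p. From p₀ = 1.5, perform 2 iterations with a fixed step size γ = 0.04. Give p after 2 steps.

F′(p) = 6p² + 6p - 5
p₁ = 1.5 − 0.04·17.5 = 0.8
p₂ = 0.8 − 0.04·3.64 = 0.6544

0.6544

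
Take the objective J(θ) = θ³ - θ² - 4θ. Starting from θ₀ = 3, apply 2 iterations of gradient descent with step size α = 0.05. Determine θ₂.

1.871625

J′(θ) = 3θ² - 2θ - 4
θ₁ = 3 − 0.05·17 = 2.15
θ₂ = 2.15 − 0.05·5.5675 = 1.871625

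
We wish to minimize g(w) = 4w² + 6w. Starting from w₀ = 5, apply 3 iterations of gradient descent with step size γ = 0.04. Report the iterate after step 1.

g′(w) = 8w + 6
w₁ = 5 − 0.04·46 = 3.16

3.16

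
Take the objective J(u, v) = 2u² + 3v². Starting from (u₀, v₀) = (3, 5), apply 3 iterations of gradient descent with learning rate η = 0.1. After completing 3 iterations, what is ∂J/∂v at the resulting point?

1.92

∇J = (4u, 6v)
(u₁, v₁) = (3, 5) − 0.1·(12, 30) = (1.8, 2)
(u₂, v₂) = (1.8, 2) − 0.1·(7.2, 12) = (1.08, 0.8)
(u₃, v₃) = (1.08, 0.8) − 0.1·(4.32, 4.8) = (0.648, 0.32)
∂J/∂v at (0.648, 0.32) = 1.92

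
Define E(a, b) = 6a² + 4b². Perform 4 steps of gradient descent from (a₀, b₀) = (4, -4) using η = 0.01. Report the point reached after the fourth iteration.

∇E = (12a, 8b)
Step 1: at (4, -4), ∇E = (48, -32) → (4, -4) − 0.01·(48, -32) = (3.52, -3.68)
Step 2: at (3.52, -3.68), ∇E = (42.24, -29.44) → (3.52, -3.68) − 0.01·(42.24, -29.44) = (3.0976, -3.3856)
Step 3: at (3.0976, -3.3856), ∇E = (37.1712, -27.0848) → (3.0976, -3.3856) − 0.01·(37.1712, -27.0848) = (2.725888, -3.114752)
Step 4: at (2.725888, -3.114752), ∇E = (32.710656, -24.918016) → (2.725888, -3.114752) − 0.01·(32.710656, -24.918016) = (2.39878144, -2.86557184)

(2.39878144, -2.86557184)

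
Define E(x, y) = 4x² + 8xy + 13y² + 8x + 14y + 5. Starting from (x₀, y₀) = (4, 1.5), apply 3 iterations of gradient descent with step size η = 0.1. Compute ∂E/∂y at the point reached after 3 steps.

∇E = (8x + 8y + 8, 8x + 26y + 14)
(x₁, y₁) = (4, 1.5) − 0.1·(52, 85) = (-1.2, -7)
(x₂, y₂) = (-1.2, -7) − 0.1·(-57.6, -177.6) = (4.56, 10.76)
(x₃, y₃) = (4.56, 10.76) − 0.1·(130.56, 330.24) = (-8.496, -22.264)
∂E/∂y at (-8.496, -22.264) = -632.832

-632.832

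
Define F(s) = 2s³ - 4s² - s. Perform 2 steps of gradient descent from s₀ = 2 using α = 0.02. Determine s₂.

1.762448

F′(s) = 6s² - 8s - 1
s₁ = 2 − 0.02·7 = 1.86
s₂ = 1.86 − 0.02·4.8776 = 1.762448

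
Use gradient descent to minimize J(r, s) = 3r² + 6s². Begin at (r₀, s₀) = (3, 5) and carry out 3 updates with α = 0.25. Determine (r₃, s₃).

(-0.375, -40)

∇J = (6r, 12s)
(r₁, s₁) = (3, 5) − 0.25·(18, 60) = (-1.5, -10)
(r₂, s₂) = (-1.5, -10) − 0.25·(-9, -120) = (0.75, 20)
(r₃, s₃) = (0.75, 20) − 0.25·(4.5, 240) = (-0.375, -40)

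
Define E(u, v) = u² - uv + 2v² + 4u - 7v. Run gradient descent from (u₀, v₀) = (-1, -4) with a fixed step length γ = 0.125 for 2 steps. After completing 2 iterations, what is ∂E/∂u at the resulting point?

0.03125

∇E = (2u - v + 4, -u + 4v - 7)
(u₁, v₁) = (-1, -4) − 0.125·(6, -22) = (-1.75, -1.25)
(u₂, v₂) = (-1.75, -1.25) − 0.125·(1.75, -10.25) = (-1.96875, 0.03125)
∂E/∂u at (-1.96875, 0.03125) = 0.03125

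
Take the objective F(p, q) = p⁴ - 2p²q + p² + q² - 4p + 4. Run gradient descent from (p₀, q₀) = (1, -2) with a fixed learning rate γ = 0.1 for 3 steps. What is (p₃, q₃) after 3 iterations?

∇F = (4p³ - 4pq + 2p - 4, -2p² + 2q)
Step 1: at (1, -2), ∇F = (10, -6) → (1, -2) − 0.1·(10, -6) = (0, -1.4)
Step 2: at (0, -1.4), ∇F = (-4, -2.8) → (0, -1.4) − 0.1·(-4, -2.8) = (0.4, -1.12)
Step 3: at (0.4, -1.12), ∇F = (-1.152, -2.56) → (0.4, -1.12) − 0.1·(-1.152, -2.56) = (0.5152, -0.864)

(0.5152, -0.864)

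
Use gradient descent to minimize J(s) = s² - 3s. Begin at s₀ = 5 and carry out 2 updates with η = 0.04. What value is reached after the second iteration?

J′(s) = 2s - 3
s₁ = 5 − 0.04·7 = 4.72
s₂ = 4.72 − 0.04·6.44 = 4.4624

4.4624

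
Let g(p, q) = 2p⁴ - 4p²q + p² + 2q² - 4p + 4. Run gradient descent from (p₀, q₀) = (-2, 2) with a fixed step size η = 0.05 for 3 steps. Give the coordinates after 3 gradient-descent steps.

∇g = (8p³ - 8pq + 2p - 4, -4p² + 4q)
(p₁, q₁) = (-2, 2) − 0.05·(-40, -8) = (0, 2.4)
(p₂, q₂) = (0, 2.4) − 0.05·(-4, 9.6) = (0.2, 1.92)
(p₃, q₃) = (0.2, 1.92) − 0.05·(-6.608, 7.52) = (0.5304, 1.544)

(0.5304, 1.544)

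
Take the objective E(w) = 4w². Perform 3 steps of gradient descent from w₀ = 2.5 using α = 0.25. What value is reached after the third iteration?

-2.5

E′(w) = 8w
w₁ = 2.5 − 0.25·20 = -2.5
w₂ = -2.5 − 0.25·(-20) = 2.5
w₃ = 2.5 − 0.25·20 = -2.5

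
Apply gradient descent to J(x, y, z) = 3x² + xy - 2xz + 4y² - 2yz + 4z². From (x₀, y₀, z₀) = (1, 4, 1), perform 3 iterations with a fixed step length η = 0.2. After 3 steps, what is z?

2.424

∇J = (6x + y - 2z, x + 8y - 2z, -2x - 2y + 8z)
(x₁, y₁, z₁) = (1, 4, 1) − 0.2·(8, 31, -2) = (-0.6, -2.2, 1.4)
(x₂, y₂, z₂) = (-0.6, -2.2, 1.4) − 0.2·(-8.6, -21, 16.8) = (1.12, 2, -1.96)
(x₃, y₃, z₃) = (1.12, 2, -1.96) − 0.2·(12.64, 21.04, -21.92) = (-1.408, -2.208, 2.424)
z = 2.424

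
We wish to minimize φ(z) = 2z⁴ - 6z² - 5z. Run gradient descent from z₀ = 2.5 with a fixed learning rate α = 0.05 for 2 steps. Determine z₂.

φ′(z) = 8z³ - 12z - 5
z₁ = 2.5 − 0.05·90 = -2
z₂ = -2 − 0.05·(-45) = 0.25

0.25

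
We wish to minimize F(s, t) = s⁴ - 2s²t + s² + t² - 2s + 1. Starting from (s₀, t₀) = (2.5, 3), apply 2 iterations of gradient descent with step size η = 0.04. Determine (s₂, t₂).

∇F = (4s³ - 4st + 2s - 2, -2s² + 2t)
(s₁, t₁) = (2.5, 3) − 0.04·(35.5, -6.5) = (1.08, 3.26)
(s₂, t₂) = (1.08, 3.26) − 0.04·(-8.884352, 4.1872) = (1.43537408, 3.092512)

(1.43537408, 3.092512)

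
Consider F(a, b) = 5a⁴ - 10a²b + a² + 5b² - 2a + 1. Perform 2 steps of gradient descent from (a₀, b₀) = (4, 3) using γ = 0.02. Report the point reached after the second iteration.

(1883.4823552, 61.73728)

∇F = (20a³ - 20ab + 2a - 2, -10a² + 10b)
Step 1: at (4, 3), ∇F = (1046, -130) → (4, 3) − 0.02·(1046, -130) = (-16.92, 5.6)
Step 2: at (-16.92, 5.6), ∇F = (-95020.11776, -2806.864) → (-16.92, 5.6) − 0.02·(-95020.11776, -2806.864) = (1883.4823552, 61.73728)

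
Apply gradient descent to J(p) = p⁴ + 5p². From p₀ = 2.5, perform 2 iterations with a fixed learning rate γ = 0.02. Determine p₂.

J′(p) = 4p³ + 10p
Step 1: J′(2.5) = 87.5; p₁ = 2.5 − 0.02·87.5 = 0.75
Step 2: J′(0.75) = 9.1875; p₂ = 0.75 − 0.02·9.1875 = 0.56625

0.56625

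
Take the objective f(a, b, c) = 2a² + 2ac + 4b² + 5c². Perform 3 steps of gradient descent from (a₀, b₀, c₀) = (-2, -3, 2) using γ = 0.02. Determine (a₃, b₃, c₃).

(-1.743744, -1.778112, 1.209984)

∇f = (4a + 2c, 8b, 2a + 10c)
Step 1: at (-2, -3, 2), ∇f = (-4, -24, 16) → (-2, -3, 2) − 0.02·(-4, -24, 16) = (-1.92, -2.52, 1.68)
Step 2: at (-1.92, -2.52, 1.68), ∇f = (-4.32, -20.16, 12.96) → (-1.92, -2.52, 1.68) − 0.02·(-4.32, -20.16, 12.96) = (-1.8336, -2.1168, 1.4208)
Step 3: at (-1.8336, -2.1168, 1.4208), ∇f = (-4.4928, -16.9344, 10.5408) → (-1.8336, -2.1168, 1.4208) − 0.02·(-4.4928, -16.9344, 10.5408) = (-1.743744, -1.778112, 1.209984)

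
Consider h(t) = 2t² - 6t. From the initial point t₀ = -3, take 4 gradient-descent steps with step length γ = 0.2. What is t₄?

1.4928

h′(t) = 4t - 6
t₁ = -3 − 0.2·(-18) = 0.6
t₂ = 0.6 − 0.2·(-3.6) = 1.32
t₃ = 1.32 − 0.2·(-0.72) = 1.464
t₄ = 1.464 − 0.2·(-0.144) = 1.4928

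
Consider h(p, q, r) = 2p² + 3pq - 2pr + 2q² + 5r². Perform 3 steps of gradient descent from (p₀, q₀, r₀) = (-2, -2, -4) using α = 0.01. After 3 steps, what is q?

∇h = (4p + 3q - 2r, 3p + 4q, -2p + 10r)
Step 1: at (-2, -2, -4), ∇h = (-6, -14, -36) → (-2, -2, -4) − 0.01·(-6, -14, -36) = (-1.94, -1.86, -3.64)
Step 2: at (-1.94, -1.86, -3.64), ∇h = (-6.06, -13.26, -32.52) → (-1.94, -1.86, -3.64) − 0.01·(-6.06, -13.26, -32.52) = (-1.8794, -1.7274, -3.3148)
Step 3: at (-1.8794, -1.7274, -3.3148), ∇h = (-6.0702, -12.5478, -29.3892) → (-1.8794, -1.7274, -3.3148) − 0.01·(-6.0702, -12.5478, -29.3892) = (-1.818698, -1.601922, -3.020908)
q = -1.601922

-1.601922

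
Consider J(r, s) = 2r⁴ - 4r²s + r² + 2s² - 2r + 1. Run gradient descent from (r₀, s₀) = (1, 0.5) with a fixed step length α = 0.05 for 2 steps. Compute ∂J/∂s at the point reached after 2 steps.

∇J = (8r³ - 8rs + 2r - 2, -4r² + 4s)
Step 1: at (1, 0.5), ∇J = (4, -2) → (1, 0.5) − 0.05·(4, -2) = (0.8, 0.6)
Step 2: at (0.8, 0.6), ∇J = (-0.144, -0.16) → (0.8, 0.6) − 0.05·(-0.144, -0.16) = (0.8072, 0.608)
∂J/∂s at (0.8072, 0.608) = -0.17428736

-0.17428736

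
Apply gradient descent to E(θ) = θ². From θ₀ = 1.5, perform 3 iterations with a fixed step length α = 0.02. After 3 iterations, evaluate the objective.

1.761205026816

E′(θ) = 2θ
Step 1: E′(1.5) = 3; θ₁ = 1.5 − 0.02·3 = 1.44
Step 2: E′(1.44) = 2.88; θ₂ = 1.44 − 0.02·2.88 = 1.3824
Step 3: E′(1.3824) = 2.7648; θ₃ = 1.3824 − 0.02·2.7648 = 1.327104
E(1.327104) = 1.761205026816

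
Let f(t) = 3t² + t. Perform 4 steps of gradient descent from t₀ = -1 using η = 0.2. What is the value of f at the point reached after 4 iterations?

f′(t) = 6t + 1
Step 1: f′(-1) = -5; t₁ = -1 − 0.2·(-5) = 0
Step 2: f′(0) = 1; t₂ = 0 − 0.2·1 = -0.2
Step 3: f′(-0.2) = -0.2; t₃ = -0.2 − 0.2·(-0.2) = -0.16
Step 4: f′(-0.16) = 0.04; t₄ = -0.16 − 0.2·0.04 = -0.168
f(-0.168) = -0.083328

-0.083328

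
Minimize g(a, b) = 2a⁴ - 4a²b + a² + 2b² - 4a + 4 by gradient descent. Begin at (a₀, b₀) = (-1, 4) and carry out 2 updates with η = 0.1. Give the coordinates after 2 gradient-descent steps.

∇g = (8a³ - 8ab + 2a - 4, -4a² + 4b)
Step 1: at (-1, 4), ∇g = (18, 12) → (-1, 4) − 0.1·(18, 12) = (-2.8, 2.8)
Step 2: at (-2.8, 2.8), ∇g = (-122.496, -20.16) → (-2.8, 2.8) − 0.1·(-122.496, -20.16) = (9.4496, 4.816)

(9.4496, 4.816)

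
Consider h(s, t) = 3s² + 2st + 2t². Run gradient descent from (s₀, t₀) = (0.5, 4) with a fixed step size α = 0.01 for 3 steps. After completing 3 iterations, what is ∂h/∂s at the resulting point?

8.2282

∇h = (6s + 2t, 2s + 4t)
(s₁, t₁) = (0.5, 4) − 0.01·(11, 17) = (0.39, 3.83)
(s₂, t₂) = (0.39, 3.83) − 0.01·(10, 16.1) = (0.29, 3.669)
(s₃, t₃) = (0.29, 3.669) − 0.01·(9.078, 15.256) = (0.19922, 3.51644)
∂h/∂s at (0.19922, 3.51644) = 8.2282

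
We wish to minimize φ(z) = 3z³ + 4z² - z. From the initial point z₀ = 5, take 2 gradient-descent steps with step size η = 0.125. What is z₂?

φ′(z) = 9z² + 8z - 1
Step 1: φ′(5) = 264; z₁ = 5 − 0.125·264 = -28
Step 2: φ′(-28) = 6831; z₂ = -28 − 0.125·6831 = -881.875

-881.875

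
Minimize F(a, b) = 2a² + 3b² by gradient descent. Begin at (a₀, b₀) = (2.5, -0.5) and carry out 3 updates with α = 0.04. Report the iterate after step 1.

(2.1, -0.38)

∇F = (4a, 6b)
Step 1: at (2.5, -0.5), ∇F = (10, -3) → (2.5, -0.5) − 0.04·(10, -3) = (2.1, -0.38)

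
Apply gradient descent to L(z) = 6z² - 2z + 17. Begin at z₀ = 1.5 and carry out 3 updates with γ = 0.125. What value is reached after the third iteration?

0

L′(z) = 12z - 2
Step 1: L′(1.5) = 16; z₁ = 1.5 − 0.125·16 = -0.5
Step 2: L′(-0.5) = -8; z₂ = -0.5 − 0.125·(-8) = 0.5
Step 3: L′(0.5) = 4; z₃ = 0.5 − 0.125·4 = 0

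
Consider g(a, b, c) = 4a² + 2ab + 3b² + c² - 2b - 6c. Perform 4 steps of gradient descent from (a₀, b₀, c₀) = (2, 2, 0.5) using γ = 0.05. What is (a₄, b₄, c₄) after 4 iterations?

(0.0456, 0.5639, 1.35975)

∇g = (8a + 2b, 2a + 6b - 2, 2c - 6)
(a₁, b₁, c₁) = (2, 2, 0.5) − 0.05·(20, 14, -5) = (1, 1.3, 0.75)
(a₂, b₂, c₂) = (1, 1.3, 0.75) − 0.05·(10.6, 7.8, -4.5) = (0.47, 0.91, 0.975)
(a₃, b₃, c₃) = (0.47, 0.91, 0.975) − 0.05·(5.58, 4.4, -4.05) = (0.191, 0.69, 1.1775)
(a₄, b₄, c₄) = (0.191, 0.69, 1.1775) − 0.05·(2.908, 2.522, -3.645) = (0.0456, 0.5639, 1.35975)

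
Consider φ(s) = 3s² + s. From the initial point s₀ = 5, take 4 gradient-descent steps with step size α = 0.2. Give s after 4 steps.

-0.1584

φ′(s) = 6s + 1
s₁ = 5 − 0.2·31 = -1.2
s₂ = -1.2 − 0.2·(-6.2) = 0.04
s₃ = 0.04 − 0.2·1.24 = -0.208
s₄ = -0.208 − 0.2·(-0.248) = -0.1584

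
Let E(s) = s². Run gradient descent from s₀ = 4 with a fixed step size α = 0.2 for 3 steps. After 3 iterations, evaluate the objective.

0.746496

E′(s) = 2s
s₁ = 4 − 0.2·8 = 2.4
s₂ = 2.4 − 0.2·4.8 = 1.44
s₃ = 1.44 − 0.2·2.88 = 0.864
E(0.864) = 0.746496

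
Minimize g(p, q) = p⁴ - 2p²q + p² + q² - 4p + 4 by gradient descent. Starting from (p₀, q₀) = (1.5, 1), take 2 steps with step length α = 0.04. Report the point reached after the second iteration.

∇g = (4p³ - 4pq + 2p - 4, -2p² + 2q)
Step 1: at (1.5, 1), ∇g = (6.5, -2.5) → (1.5, 1) − 0.04·(6.5, -2.5) = (1.24, 1.1)
Step 2: at (1.24, 1.1), ∇g = (0.650496, -0.8752) → (1.24, 1.1) − 0.04·(0.650496, -0.8752) = (1.21398016, 1.135008)

(1.21398016, 1.135008)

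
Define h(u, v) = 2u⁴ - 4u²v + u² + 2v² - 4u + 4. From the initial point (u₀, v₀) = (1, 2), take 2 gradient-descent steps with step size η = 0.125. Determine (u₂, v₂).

∇h = (8u³ - 8uv + 2u - 4, -4u² + 4v)
(u₁, v₁) = (1, 2) − 0.125·(-10, 4) = (2.25, 1.5)
(u₂, v₂) = (2.25, 1.5) − 0.125·(64.625, -14.25) = (-5.828125, 3.28125)

(-5.828125, 3.28125)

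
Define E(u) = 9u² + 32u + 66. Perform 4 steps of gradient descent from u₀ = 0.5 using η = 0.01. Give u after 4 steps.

-0.74794488

E′(u) = 18u + 32
Step 1: E′(0.5) = 41; u₁ = 0.5 − 0.01·41 = 0.09
Step 2: E′(0.09) = 33.62; u₂ = 0.09 − 0.01·33.62 = -0.2462
Step 3: E′(-0.2462) = 27.5684; u₃ = -0.2462 − 0.01·27.5684 = -0.521884
Step 4: E′(-0.521884) = 22.606088; u₄ = -0.521884 − 0.01·22.606088 = -0.74794488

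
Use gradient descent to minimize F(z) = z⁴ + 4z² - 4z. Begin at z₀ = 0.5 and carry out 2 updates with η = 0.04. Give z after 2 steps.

0.46870528

F′(z) = 4z³ + 8z - 4
Step 1: F′(0.5) = 0.5; z₁ = 0.5 − 0.04·0.5 = 0.48
Step 2: F′(0.48) = 0.282368; z₂ = 0.48 − 0.04·0.282368 = 0.46870528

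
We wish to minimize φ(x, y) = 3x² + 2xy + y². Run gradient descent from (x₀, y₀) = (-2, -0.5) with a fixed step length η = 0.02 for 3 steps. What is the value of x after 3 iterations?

-1.3208

∇φ = (6x + 2y, 2x + 2y)
(x₁, y₁) = (-2, -0.5) − 0.02·(-13, -5) = (-1.74, -0.4)
(x₂, y₂) = (-1.74, -0.4) − 0.02·(-11.24, -4.28) = (-1.5152, -0.3144)
(x₃, y₃) = (-1.5152, -0.3144) − 0.02·(-9.72, -3.6592) = (-1.3208, -0.241216)
x = -1.3208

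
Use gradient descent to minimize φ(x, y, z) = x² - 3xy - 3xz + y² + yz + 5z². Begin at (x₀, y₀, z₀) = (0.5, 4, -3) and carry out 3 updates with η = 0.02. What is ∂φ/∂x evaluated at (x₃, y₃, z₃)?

∇φ = (2x - 3y - 3z, -3x + 2y + z, -3x + y + 10z)
(x₁, y₁, z₁) = (0.5, 4, -3) − 0.02·(-2, 3.5, -27.5) = (0.54, 3.93, -2.45)
(x₂, y₂, z₂) = (0.54, 3.93, -2.45) − 0.02·(-3.36, 3.79, -22.19) = (0.6072, 3.8542, -2.0062)
(x₃, y₃, z₃) = (0.6072, 3.8542, -2.0062) − 0.02·(-4.3296, 3.8806, -18.0294) = (0.693792, 3.776588, -1.645612)
∂φ/∂x at (0.693792, 3.776588, -1.645612) = -5.005344

-5.005344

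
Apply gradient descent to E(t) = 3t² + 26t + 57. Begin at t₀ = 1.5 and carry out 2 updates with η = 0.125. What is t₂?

-3.96875

E′(t) = 6t + 26
t₁ = 1.5 − 0.125·35 = -2.875
t₂ = -2.875 − 0.125·8.75 = -3.96875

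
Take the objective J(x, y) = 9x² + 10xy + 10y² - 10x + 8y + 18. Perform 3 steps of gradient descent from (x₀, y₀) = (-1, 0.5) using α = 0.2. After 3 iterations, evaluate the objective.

19258.444704

∇J = (18x + 10y - 10, 10x + 20y + 8)
Step 1: at (-1, 0.5), ∇J = (-23, 8) → (-1, 0.5) − 0.2·(-23, 8) = (3.6, -1.1)
Step 2: at (3.6, -1.1), ∇J = (43.8, 22) → (3.6, -1.1) − 0.2·(43.8, 22) = (-5.16, -5.5)
Step 3: at (-5.16, -5.5), ∇J = (-157.88, -153.6) → (-5.16, -5.5) − 0.2·(-157.88, -153.6) = (26.416, 25.22)
J(26.416, 25.22) = 19258.444704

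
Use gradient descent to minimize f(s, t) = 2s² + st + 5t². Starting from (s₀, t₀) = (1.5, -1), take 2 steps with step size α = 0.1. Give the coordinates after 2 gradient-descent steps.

∇f = (4s + t, s + 10t)
(s₁, t₁) = (1.5, -1) − 0.1·(5, -8.5) = (1, -0.15)
(s₂, t₂) = (1, -0.15) − 0.1·(3.85, -0.5) = (0.615, -0.1)

(0.615, -0.1)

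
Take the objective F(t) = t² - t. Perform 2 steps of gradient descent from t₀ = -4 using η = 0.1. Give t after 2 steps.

-2.38

F′(t) = 2t - 1
Step 1: F′(-4) = -9; t₁ = -4 − 0.1·(-9) = -3.1
Step 2: F′(-3.1) = -7.2; t₂ = -3.1 − 0.1·(-7.2) = -2.38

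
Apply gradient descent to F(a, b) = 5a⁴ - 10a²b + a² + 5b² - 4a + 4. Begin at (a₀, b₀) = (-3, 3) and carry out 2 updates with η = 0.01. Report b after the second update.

3.289

∇F = (20a³ - 20ab + 2a - 4, -10a² + 10b)
Step 1: at (-3, 3), ∇F = (-370, -60) → (-3, 3) − 0.01·(-370, -60) = (0.7, 3.6)
Step 2: at (0.7, 3.6), ∇F = (-46.14, 31.1) → (0.7, 3.6) − 0.01·(-46.14, 31.1) = (1.1614, 3.289)
b = 3.289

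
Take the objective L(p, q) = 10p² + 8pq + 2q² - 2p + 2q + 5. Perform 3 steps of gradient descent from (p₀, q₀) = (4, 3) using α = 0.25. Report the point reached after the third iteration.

∇L = (20p + 8q - 2, 8p + 4q + 2)
Step 1: at (4, 3), ∇L = (102, 46) → (4, 3) − 0.25·(102, 46) = (-21.5, -8.5)
Step 2: at (-21.5, -8.5), ∇L = (-500, -204) → (-21.5, -8.5) − 0.25·(-500, -204) = (103.5, 42.5)
Step 3: at (103.5, 42.5), ∇L = (2408, 1000) → (103.5, 42.5) − 0.25·(2408, 1000) = (-498.5, -207.5)

(-498.5, -207.5)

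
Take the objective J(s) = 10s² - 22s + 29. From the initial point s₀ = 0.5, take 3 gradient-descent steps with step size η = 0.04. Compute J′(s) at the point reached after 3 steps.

J′(s) = 20s - 22
s₁ = 0.5 − 0.04·(-12) = 0.98
s₂ = 0.98 − 0.04·(-2.4) = 1.076
s₃ = 1.076 − 0.04·(-0.48) = 1.0952
J′(s) at (1.0952) = -0.096

-0.096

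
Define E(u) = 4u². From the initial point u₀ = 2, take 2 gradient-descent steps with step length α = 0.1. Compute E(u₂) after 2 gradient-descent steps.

E′(u) = 8u
Step 1: E′(2) = 16; u₁ = 2 − 0.1·16 = 0.4
Step 2: E′(0.4) = 3.2; u₂ = 0.4 − 0.1·3.2 = 0.08
E(0.08) = 0.0256

0.0256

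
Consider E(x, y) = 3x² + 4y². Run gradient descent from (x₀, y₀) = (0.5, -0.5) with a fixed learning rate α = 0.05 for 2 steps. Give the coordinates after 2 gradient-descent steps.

∇E = (6x, 8y)
(x₁, y₁) = (0.5, -0.5) − 0.05·(3, -4) = (0.35, -0.3)
(x₂, y₂) = (0.35, -0.3) − 0.05·(2.1, -2.4) = (0.245, -0.18)

(0.245, -0.18)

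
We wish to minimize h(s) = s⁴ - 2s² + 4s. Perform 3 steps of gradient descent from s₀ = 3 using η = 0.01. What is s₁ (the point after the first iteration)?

h′(s) = 4s³ - 4s + 4
s₁ = 3 − 0.01·100 = 2

2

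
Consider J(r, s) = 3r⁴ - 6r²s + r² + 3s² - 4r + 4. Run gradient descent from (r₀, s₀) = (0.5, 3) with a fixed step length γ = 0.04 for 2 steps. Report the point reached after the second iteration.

∇J = (12r³ - 12rs + 2r - 4, -6r² + 6s)
Step 1: at (0.5, 3), ∇J = (-19.5, 16.5) → (0.5, 3) − 0.04·(-19.5, 16.5) = (1.28, 2.34)
Step 2: at (1.28, 2.34), ∇J = (-12.216576, 4.2096) → (1.28, 2.34) − 0.04·(-12.216576, 4.2096) = (1.76866304, 2.171616)

(1.76866304, 2.171616)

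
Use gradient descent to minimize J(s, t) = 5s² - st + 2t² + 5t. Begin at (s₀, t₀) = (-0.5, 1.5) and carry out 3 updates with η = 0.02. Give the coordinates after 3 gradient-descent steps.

∇J = (10s - t, -s + 4t + 5)
Step 1: at (-0.5, 1.5), ∇J = (-6.5, 11.5) → (-0.5, 1.5) − 0.02·(-6.5, 11.5) = (-0.37, 1.27)
Step 2: at (-0.37, 1.27), ∇J = (-4.97, 10.45) → (-0.37, 1.27) − 0.02·(-4.97, 10.45) = (-0.2706, 1.061)
Step 3: at (-0.2706, 1.061), ∇J = (-3.767, 9.5146) → (-0.2706, 1.061) − 0.02·(-3.767, 9.5146) = (-0.19526, 0.870708)

(-0.19526, 0.870708)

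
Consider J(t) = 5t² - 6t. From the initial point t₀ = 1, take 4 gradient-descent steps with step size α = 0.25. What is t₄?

2.625

J′(t) = 10t - 6
Step 1: J′(1) = 4; t₁ = 1 − 0.25·4 = 0
Step 2: J′(0) = -6; t₂ = 0 − 0.25·(-6) = 1.5
Step 3: J′(1.5) = 9; t₃ = 1.5 − 0.25·9 = -0.75
Step 4: J′(-0.75) = -13.5; t₄ = -0.75 − 0.25·(-13.5) = 2.625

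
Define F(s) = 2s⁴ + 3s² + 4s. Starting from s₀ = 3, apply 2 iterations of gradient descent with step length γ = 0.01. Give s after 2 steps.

0.52373376

F′(s) = 8s³ + 6s + 4
Step 1: F′(3) = 238; s₁ = 3 − 0.01·238 = 0.62
Step 2: F′(0.62) = 9.626624; s₂ = 0.62 − 0.01·9.626624 = 0.52373376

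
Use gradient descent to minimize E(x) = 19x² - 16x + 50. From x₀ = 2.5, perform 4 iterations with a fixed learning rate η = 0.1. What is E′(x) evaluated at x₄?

4855.7824

E′(x) = 38x - 16
Step 1: E′(2.5) = 79; x₁ = 2.5 − 0.1·79 = -5.4
Step 2: E′(-5.4) = -221.2; x₂ = -5.4 − 0.1·(-221.2) = 16.72
Step 3: E′(16.72) = 619.36; x₃ = 16.72 − 0.1·619.36 = -45.216
Step 4: E′(-45.216) = -1734.208; x₄ = -45.216 − 0.1·(-1734.208) = 128.2048
E′(x) at (128.2048) = 4855.7824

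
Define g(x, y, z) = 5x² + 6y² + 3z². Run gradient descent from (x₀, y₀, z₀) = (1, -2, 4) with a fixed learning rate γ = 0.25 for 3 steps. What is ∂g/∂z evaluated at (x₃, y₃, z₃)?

-3

∇g = (10x, 12y, 6z)
(x₁, y₁, z₁) = (1, -2, 4) − 0.25·(10, -24, 24) = (-1.5, 4, -2)
(x₂, y₂, z₂) = (-1.5, 4, -2) − 0.25·(-15, 48, -12) = (2.25, -8, 1)
(x₃, y₃, z₃) = (2.25, -8, 1) − 0.25·(22.5, -96, 6) = (-3.375, 16, -0.5)
∂g/∂z at (-3.375, 16, -0.5) = -3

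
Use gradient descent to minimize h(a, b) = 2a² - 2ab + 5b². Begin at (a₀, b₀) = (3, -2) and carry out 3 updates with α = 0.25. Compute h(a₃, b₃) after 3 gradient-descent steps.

∇h = (4a - 2b, -2a + 10b)
Step 1: at (3, -2), ∇h = (16, -26) → (3, -2) − 0.25·(16, -26) = (-1, 4.5)
Step 2: at (-1, 4.5), ∇h = (-13, 47) → (-1, 4.5) − 0.25·(-13, 47) = (2.25, -7.25)
Step 3: at (2.25, -7.25), ∇h = (23.5, -77) → (2.25, -7.25) − 0.25·(23.5, -77) = (-3.625, 12)
h(-3.625, 12) = 833.28125

833.28125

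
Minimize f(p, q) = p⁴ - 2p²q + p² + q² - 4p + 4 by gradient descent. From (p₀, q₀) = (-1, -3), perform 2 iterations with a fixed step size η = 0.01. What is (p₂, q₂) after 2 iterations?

∇f = (4p³ - 4pq + 2p - 4, -2p² + 2q)
(p₁, q₁) = (-1, -3) − 0.01·(-22, -8) = (-0.78, -2.92)
(p₂, q₂) = (-0.78, -2.92) − 0.01·(-16.568608, -7.0568) = (-0.61431392, -2.849432)

(-0.61431392, -2.849432)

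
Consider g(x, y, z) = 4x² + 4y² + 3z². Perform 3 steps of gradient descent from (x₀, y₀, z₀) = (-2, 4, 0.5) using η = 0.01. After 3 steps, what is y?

3.114752

∇g = (8x, 8y, 6z)
(x₁, y₁, z₁) = (-2, 4, 0.5) − 0.01·(-16, 32, 3) = (-1.84, 3.68, 0.47)
(x₂, y₂, z₂) = (-1.84, 3.68, 0.47) − 0.01·(-14.72, 29.44, 2.82) = (-1.6928, 3.3856, 0.4418)
(x₃, y₃, z₃) = (-1.6928, 3.3856, 0.4418) − 0.01·(-13.5424, 27.0848, 2.6508) = (-1.557376, 3.114752, 0.415292)
y = 3.114752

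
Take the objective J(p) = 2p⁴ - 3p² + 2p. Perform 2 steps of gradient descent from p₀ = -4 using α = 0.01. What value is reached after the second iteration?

0.84071552

J′(p) = 8p³ - 6p + 2
Step 1: J′(-4) = -486; p₁ = -4 − 0.01·(-486) = 0.86
Step 2: J′(0.86) = 1.928448; p₂ = 0.86 − 0.01·1.928448 = 0.84071552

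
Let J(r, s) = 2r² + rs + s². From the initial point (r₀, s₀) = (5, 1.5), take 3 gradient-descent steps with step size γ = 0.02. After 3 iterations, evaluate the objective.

34.370980370848

∇J = (4r + s, r + 2s)
(r₁, s₁) = (5, 1.5) − 0.02·(21.5, 8) = (4.57, 1.34)
(r₂, s₂) = (4.57, 1.34) − 0.02·(19.62, 7.25) = (4.1776, 1.195)
(r₃, s₃) = (4.1776, 1.195) − 0.02·(17.9054, 6.5676) = (3.819492, 1.063648)
J(3.819492, 1.063648) = 34.370980370848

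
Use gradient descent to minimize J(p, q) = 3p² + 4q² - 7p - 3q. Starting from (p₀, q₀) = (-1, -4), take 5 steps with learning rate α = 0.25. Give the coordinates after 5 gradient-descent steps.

(1.234375, 4.75)

∇J = (6p - 7, 8q - 3)
(p₁, q₁) = (-1, -4) − 0.25·(-13, -35) = (2.25, 4.75)
(p₂, q₂) = (2.25, 4.75) − 0.25·(6.5, 35) = (0.625, -4)
(p₃, q₃) = (0.625, -4) − 0.25·(-3.25, -35) = (1.4375, 4.75)
(p₄, q₄) = (1.4375, 4.75) − 0.25·(1.625, 35) = (1.03125, -4)
(p₅, q₅) = (1.03125, -4) − 0.25·(-0.8125, -35) = (1.234375, 4.75)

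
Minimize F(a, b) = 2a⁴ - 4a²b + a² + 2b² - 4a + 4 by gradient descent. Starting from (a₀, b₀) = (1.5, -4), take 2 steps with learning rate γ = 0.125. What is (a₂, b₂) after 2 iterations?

∇F = (8a³ - 8ab + 2a - 4, -4a² + 4b)
Step 1: at (1.5, -4), ∇F = (74, -25) → (1.5, -4) − 0.125·(74, -25) = (-7.75, -0.875)
Step 2: at (-7.75, -0.875), ∇F = (-3797.625, -243.75) → (-7.75, -0.875) − 0.125·(-3797.625, -243.75) = (466.953125, 29.59375)

(466.953125, 29.59375)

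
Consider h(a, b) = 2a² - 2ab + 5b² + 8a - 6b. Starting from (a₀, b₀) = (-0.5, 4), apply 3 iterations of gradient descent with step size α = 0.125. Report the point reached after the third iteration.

∇h = (4a - 2b + 8, -2a + 10b - 6)
Step 1: at (-0.5, 4), ∇h = (-2, 35) → (-0.5, 4) − 0.125·(-2, 35) = (-0.25, -0.375)
Step 2: at (-0.25, -0.375), ∇h = (7.75, -9.25) → (-0.25, -0.375) − 0.125·(7.75, -9.25) = (-1.21875, 0.78125)
Step 3: at (-1.21875, 0.78125), ∇h = (1.5625, 4.25) → (-1.21875, 0.78125) − 0.125·(1.5625, 4.25) = (-1.4140625, 0.25)

(-1.4140625, 0.25)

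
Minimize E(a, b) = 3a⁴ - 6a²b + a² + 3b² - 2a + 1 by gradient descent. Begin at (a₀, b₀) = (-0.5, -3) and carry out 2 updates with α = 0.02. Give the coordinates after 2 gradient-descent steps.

∇E = (12a³ - 12ab + 2a - 2, -6a² + 6b)
(a₁, b₁) = (-0.5, -3) − 0.02·(-22.5, -19.5) = (-0.05, -2.61)
(a₂, b₂) = (-0.05, -2.61) − 0.02·(-3.6675, -15.675) = (0.02335, -2.2965)

(0.02335, -2.2965)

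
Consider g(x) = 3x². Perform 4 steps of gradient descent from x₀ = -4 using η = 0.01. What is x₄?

g′(x) = 6x
Step 1: g′(-4) = -24; x₁ = -4 − 0.01·(-24) = -3.76
Step 2: g′(-3.76) = -22.56; x₂ = -3.76 − 0.01·(-22.56) = -3.5344
Step 3: g′(-3.5344) = -21.2064; x₃ = -3.5344 − 0.01·(-21.2064) = -3.322336
Step 4: g′(-3.322336) = -19.934016; x₄ = -3.322336 − 0.01·(-19.934016) = -3.12299584

-3.12299584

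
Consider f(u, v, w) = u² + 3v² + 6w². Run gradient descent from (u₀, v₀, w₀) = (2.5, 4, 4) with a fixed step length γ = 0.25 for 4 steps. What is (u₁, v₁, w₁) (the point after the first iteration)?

(1.25, -2, -8)

∇f = (2u, 6v, 12w)
(u₁, v₁, w₁) = (2.5, 4, 4) − 0.25·(5, 24, 48) = (1.25, -2, -8)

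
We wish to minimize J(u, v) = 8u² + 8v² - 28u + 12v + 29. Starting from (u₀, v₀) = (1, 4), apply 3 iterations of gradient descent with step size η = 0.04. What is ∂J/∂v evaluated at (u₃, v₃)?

∇J = (16u - 28, 16v + 12)
(u₁, v₁) = (1, 4) − 0.04·(-12, 76) = (1.48, 0.96)
(u₂, v₂) = (1.48, 0.96) − 0.04·(-4.32, 27.36) = (1.6528, -0.1344)
(u₃, v₃) = (1.6528, -0.1344) − 0.04·(-1.5552, 9.8496) = (1.715008, -0.528384)
∂J/∂v at (1.715008, -0.528384) = 3.545856

3.545856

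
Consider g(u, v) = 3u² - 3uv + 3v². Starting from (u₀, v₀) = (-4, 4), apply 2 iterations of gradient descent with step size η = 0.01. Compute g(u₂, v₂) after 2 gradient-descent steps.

98.74794384

∇g = (6u - 3v, -3u + 6v)
Step 1: at (-4, 4), ∇g = (-36, 36) → (-4, 4) − 0.01·(-36, 36) = (-3.64, 3.64)
Step 2: at (-3.64, 3.64), ∇g = (-32.76, 32.76) → (-3.64, 3.64) − 0.01·(-32.76, 32.76) = (-3.3124, 3.3124)
g(-3.3124, 3.3124) = 98.74794384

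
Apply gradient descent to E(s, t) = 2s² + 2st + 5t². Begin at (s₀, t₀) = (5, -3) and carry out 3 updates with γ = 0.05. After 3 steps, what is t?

-1.079

∇E = (4s + 2t, 2s + 10t)
Step 1: at (5, -3), ∇E = (14, -20) → (5, -3) − 0.05·(14, -20) = (4.3, -2)
Step 2: at (4.3, -2), ∇E = (13.2, -11.4) → (4.3, -2) − 0.05·(13.2, -11.4) = (3.64, -1.43)
Step 3: at (3.64, -1.43), ∇E = (11.7, -7.02) → (3.64, -1.43) − 0.05·(11.7, -7.02) = (3.055, -1.079)
t = -1.079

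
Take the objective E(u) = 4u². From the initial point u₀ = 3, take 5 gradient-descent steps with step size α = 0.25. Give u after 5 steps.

E′(u) = 8u
Step 1: E′(3) = 24; u₁ = 3 − 0.25·24 = -3
Step 2: E′(-3) = -24; u₂ = -3 − 0.25·(-24) = 3
Step 3: E′(3) = 24; u₃ = 3 − 0.25·24 = -3
Step 4: E′(-3) = -24; u₄ = -3 − 0.25·(-24) = 3
Step 5: E′(3) = 24; u₅ = 3 − 0.25·24 = -3

-3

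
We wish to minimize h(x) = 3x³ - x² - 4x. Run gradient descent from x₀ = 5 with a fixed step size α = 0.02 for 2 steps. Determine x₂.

0.781688

h′(x) = 9x² - 2x - 4
x₁ = 5 − 0.02·211 = 0.78
x₂ = 0.78 − 0.02·(-0.0844) = 0.781688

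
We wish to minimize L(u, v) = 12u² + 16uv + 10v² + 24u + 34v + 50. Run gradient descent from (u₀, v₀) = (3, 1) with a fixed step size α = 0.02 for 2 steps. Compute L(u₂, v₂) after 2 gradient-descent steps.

∇L = (24u + 16v + 24, 16u + 20v + 34)
(u₁, v₁) = (3, 1) − 0.02·(112, 102) = (0.76, -1.04)
(u₂, v₂) = (0.76, -1.04) − 0.02·(25.6, 25.36) = (0.248, -1.5472)
L(0.248, -1.5472) = 21.8842368

21.8842368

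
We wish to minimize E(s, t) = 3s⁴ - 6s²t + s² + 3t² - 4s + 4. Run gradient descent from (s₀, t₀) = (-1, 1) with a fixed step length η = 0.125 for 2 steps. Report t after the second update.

0.296875

∇E = (12s³ - 12st + 2s - 4, -6s² + 6t)
(s₁, t₁) = (-1, 1) − 0.125·(-6, 0) = (-0.25, 1)
(s₂, t₂) = (-0.25, 1) − 0.125·(-1.6875, 5.625) = (-0.0390625, 0.296875)
t = 0.296875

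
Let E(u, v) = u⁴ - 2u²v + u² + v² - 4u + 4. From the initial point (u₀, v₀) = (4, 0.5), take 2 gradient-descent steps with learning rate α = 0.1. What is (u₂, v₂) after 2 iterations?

(3764.1632, 92.768)

∇E = (4u³ - 4uv + 2u - 4, -2u² + 2v)
Step 1: at (4, 0.5), ∇E = (252, -31) → (4, 0.5) − 0.1·(252, -31) = (-21.2, 3.6)
Step 2: at (-21.2, 3.6), ∇E = (-37853.632, -891.68) → (-21.2, 3.6) − 0.1·(-37853.632, -891.68) = (3764.1632, 92.768)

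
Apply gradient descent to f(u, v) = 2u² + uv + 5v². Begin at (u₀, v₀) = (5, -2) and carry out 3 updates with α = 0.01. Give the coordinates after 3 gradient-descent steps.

(4.477004, -1.588337)

∇f = (4u + v, u + 10v)
Step 1: at (5, -2), ∇f = (18, -15) → (5, -2) − 0.01·(18, -15) = (4.82, -1.85)
Step 2: at (4.82, -1.85), ∇f = (17.43, -13.68) → (4.82, -1.85) − 0.01·(17.43, -13.68) = (4.6457, -1.7132)
Step 3: at (4.6457, -1.7132), ∇f = (16.8696, -12.4863) → (4.6457, -1.7132) − 0.01·(16.8696, -12.4863) = (4.477004, -1.588337)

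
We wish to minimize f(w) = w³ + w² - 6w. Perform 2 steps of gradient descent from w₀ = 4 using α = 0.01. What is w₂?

3.1225

f′(w) = 3w² + 2w - 6
w₁ = 4 − 0.01·50 = 3.5
w₂ = 3.5 − 0.01·37.75 = 3.1225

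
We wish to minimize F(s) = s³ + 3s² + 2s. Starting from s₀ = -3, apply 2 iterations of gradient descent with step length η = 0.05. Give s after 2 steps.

-4.475375

F′(s) = 3s² + 6s + 2
s₁ = -3 − 0.05·11 = -3.55
s₂ = -3.55 − 0.05·18.5075 = -4.475375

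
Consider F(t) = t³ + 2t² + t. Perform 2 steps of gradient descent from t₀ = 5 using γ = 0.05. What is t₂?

F′(t) = 3t² + 4t + 1
Step 1: F′(5) = 96; t₁ = 5 − 0.05·96 = 0.2
Step 2: F′(0.2) = 1.92; t₂ = 0.2 − 0.05·1.92 = 0.104

0.104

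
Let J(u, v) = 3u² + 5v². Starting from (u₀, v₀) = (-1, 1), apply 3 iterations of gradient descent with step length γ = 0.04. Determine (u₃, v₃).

∇J = (6u, 10v)
(u₁, v₁) = (-1, 1) − 0.04·(-6, 10) = (-0.76, 0.6)
(u₂, v₂) = (-0.76, 0.6) − 0.04·(-4.56, 6) = (-0.5776, 0.36)
(u₃, v₃) = (-0.5776, 0.36) − 0.04·(-3.4656, 3.6) = (-0.438976, 0.216)

(-0.438976, 0.216)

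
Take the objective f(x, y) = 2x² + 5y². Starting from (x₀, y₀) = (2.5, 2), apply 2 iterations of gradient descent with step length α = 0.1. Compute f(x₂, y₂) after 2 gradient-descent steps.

1.62

∇f = (4x, 10y)
Step 1: at (2.5, 2), ∇f = (10, 20) → (2.5, 2) − 0.1·(10, 20) = (1.5, 0)
Step 2: at (1.5, 0), ∇f = (6, 0) → (1.5, 0) − 0.1·(6, 0) = (0.9, 0)
f(0.9, 0) = 1.62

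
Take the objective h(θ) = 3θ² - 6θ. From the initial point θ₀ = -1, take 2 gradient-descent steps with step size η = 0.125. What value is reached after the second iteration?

h′(θ) = 6θ - 6
Step 1: h′(-1) = -12; θ₁ = -1 − 0.125·(-12) = 0.5
Step 2: h′(0.5) = -3; θ₂ = 0.5 − 0.125·(-3) = 0.875

0.875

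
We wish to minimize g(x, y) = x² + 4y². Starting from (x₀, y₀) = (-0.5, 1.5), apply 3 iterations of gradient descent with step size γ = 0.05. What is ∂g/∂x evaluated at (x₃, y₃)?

∇g = (2x, 8y)
(x₁, y₁) = (-0.5, 1.5) − 0.05·(-1, 12) = (-0.45, 0.9)
(x₂, y₂) = (-0.45, 0.9) − 0.05·(-0.9, 7.2) = (-0.405, 0.54)
(x₃, y₃) = (-0.405, 0.54) − 0.05·(-0.81, 4.32) = (-0.3645, 0.324)
∂g/∂x at (-0.3645, 0.324) = -0.729

-0.729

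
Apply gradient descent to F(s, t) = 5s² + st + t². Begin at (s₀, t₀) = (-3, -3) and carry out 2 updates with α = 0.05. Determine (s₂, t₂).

(-0.5475, -2.2275)

∇F = (10s + t, s + 2t)
Step 1: at (-3, -3), ∇F = (-33, -9) → (-3, -3) − 0.05·(-33, -9) = (-1.35, -2.55)
Step 2: at (-1.35, -2.55), ∇F = (-16.05, -6.45) → (-1.35, -2.55) − 0.05·(-16.05, -6.45) = (-0.5475, -2.2275)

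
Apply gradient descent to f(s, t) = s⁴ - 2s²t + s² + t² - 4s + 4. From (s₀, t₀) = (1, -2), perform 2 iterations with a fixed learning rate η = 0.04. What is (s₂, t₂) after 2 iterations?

(0.50848, -1.5904)

∇f = (4s³ - 4st + 2s - 4, -2s² + 2t)
(s₁, t₁) = (1, -2) − 0.04·(10, -6) = (0.6, -1.76)
(s₂, t₂) = (0.6, -1.76) − 0.04·(2.288, -4.24) = (0.50848, -1.5904)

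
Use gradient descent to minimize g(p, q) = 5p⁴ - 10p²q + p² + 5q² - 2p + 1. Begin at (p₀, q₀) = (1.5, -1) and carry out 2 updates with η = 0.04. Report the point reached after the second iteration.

∇g = (20p³ - 20pq + 2p - 2, -10p² + 10q)
(p₁, q₁) = (1.5, -1) − 0.04·(98.5, -32.5) = (-2.44, 0.3)
(p₂, q₂) = (-2.44, 0.3) − 0.04·(-282.77568, -56.536) = (8.8710272, 2.56144)

(8.8710272, 2.56144)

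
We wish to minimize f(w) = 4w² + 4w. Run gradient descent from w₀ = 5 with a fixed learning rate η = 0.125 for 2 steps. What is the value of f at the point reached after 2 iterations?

-1

f′(w) = 8w + 4
Step 1: f′(5) = 44; w₁ = 5 − 0.125·44 = -0.5
Step 2: f′(-0.5) = 0; w₂ = -0.5 − 0.125·0 = -0.5
f(-0.5) = -1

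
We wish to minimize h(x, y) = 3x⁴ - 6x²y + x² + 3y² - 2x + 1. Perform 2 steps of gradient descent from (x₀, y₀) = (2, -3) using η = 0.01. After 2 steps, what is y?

∇h = (12x³ - 12xy + 2x - 2, -6x² + 6y)
(x₁, y₁) = (2, -3) − 0.01·(170, -42) = (0.3, -2.58)
(x₂, y₂) = (0.3, -2.58) − 0.01·(8.212, -16.02) = (0.21788, -2.4198)
y = -2.4198

-2.4198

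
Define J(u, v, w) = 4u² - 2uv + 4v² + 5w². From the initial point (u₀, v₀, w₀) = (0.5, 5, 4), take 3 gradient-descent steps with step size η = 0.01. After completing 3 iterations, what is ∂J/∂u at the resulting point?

-2.697864

∇J = (8u - 2v, -2u + 8v, 10w)
Step 1: at (0.5, 5, 4), ∇J = (-6, 39, 40) → (0.5, 5, 4) − 0.01·(-6, 39, 40) = (0.56, 4.61, 3.6)
Step 2: at (0.56, 4.61, 3.6), ∇J = (-4.74, 35.76, 36) → (0.56, 4.61, 3.6) − 0.01·(-4.74, 35.76, 36) = (0.6074, 4.2524, 3.24)
Step 3: at (0.6074, 4.2524, 3.24), ∇J = (-3.6456, 32.8044, 32.4) → (0.6074, 4.2524, 3.24) − 0.01·(-3.6456, 32.8044, 32.4) = (0.643856, 3.924356, 2.916)
∂J/∂u at (0.643856, 3.924356, 2.916) = -2.697864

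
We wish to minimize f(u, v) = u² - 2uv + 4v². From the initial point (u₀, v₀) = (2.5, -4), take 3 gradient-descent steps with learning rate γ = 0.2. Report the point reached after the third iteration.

∇f = (2u - 2v, -2u + 8v)
(u₁, v₁) = (2.5, -4) − 0.2·(13, -37) = (-0.1, 3.4)
(u₂, v₂) = (-0.1, 3.4) − 0.2·(-7, 27.4) = (1.3, -2.08)
(u₃, v₃) = (1.3, -2.08) − 0.2·(6.76, -19.24) = (-0.052, 1.768)

(-0.052, 1.768)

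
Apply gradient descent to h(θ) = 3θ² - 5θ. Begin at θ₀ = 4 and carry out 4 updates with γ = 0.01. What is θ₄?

h′(θ) = 6θ - 5
Step 1: h′(4) = 19; θ₁ = 4 − 0.01·19 = 3.81
Step 2: h′(3.81) = 17.86; θ₂ = 3.81 − 0.01·17.86 = 3.6314
Step 3: h′(3.6314) = 16.7884; θ₃ = 3.6314 − 0.01·16.7884 = 3.463516
Step 4: h′(3.463516) = 15.781096; θ₄ = 3.463516 − 0.01·15.781096 = 3.30570504

3.30570504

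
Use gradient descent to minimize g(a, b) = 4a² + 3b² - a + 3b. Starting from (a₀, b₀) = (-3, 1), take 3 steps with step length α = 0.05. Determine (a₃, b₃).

∇g = (8a - 1, 6b + 3)
(a₁, b₁) = (-3, 1) − 0.05·(-25, 9) = (-1.75, 0.55)
(a₂, b₂) = (-1.75, 0.55) − 0.05·(-15, 6.3) = (-1, 0.235)
(a₃, b₃) = (-1, 0.235) − 0.05·(-9, 4.41) = (-0.55, 0.0145)

(-0.55, 0.0145)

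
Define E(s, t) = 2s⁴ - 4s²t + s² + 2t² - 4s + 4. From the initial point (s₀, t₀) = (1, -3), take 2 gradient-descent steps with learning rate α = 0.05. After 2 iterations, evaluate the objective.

9.34641952

∇E = (8s³ - 8st + 2s - 4, -4s² + 4t)
(s₁, t₁) = (1, -3) − 0.05·(30, -16) = (-0.5, -2.2)
(s₂, t₂) = (-0.5, -2.2) − 0.05·(-14.8, -9.8) = (0.24, -1.71)
E(0.24, -1.71) = 9.34641952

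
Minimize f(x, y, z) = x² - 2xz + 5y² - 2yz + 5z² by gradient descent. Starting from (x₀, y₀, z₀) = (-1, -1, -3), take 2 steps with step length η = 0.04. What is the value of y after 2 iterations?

-0.6608

∇f = (2x - 2z, 10y - 2z, -2x - 2y + 10z)
Step 1: at (-1, -1, -3), ∇f = (4, -4, -26) → (-1, -1, -3) − 0.04·(4, -4, -26) = (-1.16, -0.84, -1.96)
Step 2: at (-1.16, -0.84, -1.96), ∇f = (1.6, -4.48, -15.6) → (-1.16, -0.84, -1.96) − 0.04·(1.6, -4.48, -15.6) = (-1.224, -0.6608, -1.336)
y = -0.6608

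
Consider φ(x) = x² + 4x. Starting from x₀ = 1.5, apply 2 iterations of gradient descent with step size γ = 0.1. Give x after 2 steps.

0.24

φ′(x) = 2x + 4
x₁ = 1.5 − 0.1·7 = 0.8
x₂ = 0.8 − 0.1·5.6 = 0.24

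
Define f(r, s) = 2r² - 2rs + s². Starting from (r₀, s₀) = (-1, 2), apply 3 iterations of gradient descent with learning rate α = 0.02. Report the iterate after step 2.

(-0.6976, 1.7712)

∇f = (4r - 2s, -2r + 2s)
(r₁, s₁) = (-1, 2) − 0.02·(-8, 6) = (-0.84, 1.88)
(r₂, s₂) = (-0.84, 1.88) − 0.02·(-7.12, 5.44) = (-0.6976, 1.7712)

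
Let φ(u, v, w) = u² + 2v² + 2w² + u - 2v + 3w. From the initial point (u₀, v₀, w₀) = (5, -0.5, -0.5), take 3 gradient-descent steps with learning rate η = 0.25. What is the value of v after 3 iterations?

∇φ = (2u + 1, 4v - 2, 4w + 3)
(u₁, v₁, w₁) = (5, -0.5, -0.5) − 0.25·(11, -4, 1) = (2.25, 0.5, -0.75)
(u₂, v₂, w₂) = (2.25, 0.5, -0.75) − 0.25·(5.5, 0, 0) = (0.875, 0.5, -0.75)
(u₃, v₃, w₃) = (0.875, 0.5, -0.75) − 0.25·(2.75, 0, 0) = (0.1875, 0.5, -0.75)
v = 0.5

0.5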